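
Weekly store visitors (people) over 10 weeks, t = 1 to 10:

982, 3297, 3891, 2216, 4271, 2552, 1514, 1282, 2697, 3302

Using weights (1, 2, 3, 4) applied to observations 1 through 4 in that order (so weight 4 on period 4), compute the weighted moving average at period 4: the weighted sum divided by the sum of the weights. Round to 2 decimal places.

Weighted sum: 1·982 + 2·3297 + 3·3891 + 4·2216 = 982 + 6594 + 11673 + 8864 = 28113
Weight total: 1 + 2 + 3 + 4 = 10
WMA = 28113 / 10 = 2811.30

2811.30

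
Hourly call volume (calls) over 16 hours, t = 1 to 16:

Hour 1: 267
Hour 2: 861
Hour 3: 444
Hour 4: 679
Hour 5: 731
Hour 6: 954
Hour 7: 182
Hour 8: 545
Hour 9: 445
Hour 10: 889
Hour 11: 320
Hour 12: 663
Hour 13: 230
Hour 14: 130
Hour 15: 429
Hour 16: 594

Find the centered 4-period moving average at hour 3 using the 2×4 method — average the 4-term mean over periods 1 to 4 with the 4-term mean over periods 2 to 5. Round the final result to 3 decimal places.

Sum over 1–4: 267 + 861 + 444 + 679 = 2251
Sum over 2–5: 861 + 444 + 679 + 731 = 2715
CMA at t=3 = (2251 + 2715) / (2·4) = 4966 / 8 = 620.750

620.750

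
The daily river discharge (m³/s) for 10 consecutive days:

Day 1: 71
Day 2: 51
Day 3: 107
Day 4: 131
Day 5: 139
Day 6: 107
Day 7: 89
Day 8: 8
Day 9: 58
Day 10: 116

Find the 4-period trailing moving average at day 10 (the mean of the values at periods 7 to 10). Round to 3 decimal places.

Sum of periods 7–10: 89 + 8 + 58 + 116 = 271
Divide by 4: 271 / 4 = 67.750

67.750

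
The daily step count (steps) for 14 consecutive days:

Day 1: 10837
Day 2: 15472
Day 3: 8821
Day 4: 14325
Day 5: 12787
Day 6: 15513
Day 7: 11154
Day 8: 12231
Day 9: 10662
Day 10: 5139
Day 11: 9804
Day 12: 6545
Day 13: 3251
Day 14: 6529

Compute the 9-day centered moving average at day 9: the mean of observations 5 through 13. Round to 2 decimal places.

Sum of periods 5–13: 12787 + 15513 + 11154 + 12231 + 10662 + 5139 + 9804 + 6545 + 3251 = 87086
Divide by 9: 87086 / 9 = 9676.22

9676.22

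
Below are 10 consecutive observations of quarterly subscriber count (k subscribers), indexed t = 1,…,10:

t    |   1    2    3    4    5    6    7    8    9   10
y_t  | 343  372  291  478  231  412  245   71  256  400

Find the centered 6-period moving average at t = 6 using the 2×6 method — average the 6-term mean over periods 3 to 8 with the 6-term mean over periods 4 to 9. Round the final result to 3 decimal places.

285.083

Sum over 3–8: 291 + 478 + 231 + 412 + 245 + 71 = 1728
Sum over 4–9: 478 + 231 + 412 + 245 + 71 + 256 = 1693
CMA at t=6 = (1728 + 1693) / (2·6) = 3421 / 12 = 285.083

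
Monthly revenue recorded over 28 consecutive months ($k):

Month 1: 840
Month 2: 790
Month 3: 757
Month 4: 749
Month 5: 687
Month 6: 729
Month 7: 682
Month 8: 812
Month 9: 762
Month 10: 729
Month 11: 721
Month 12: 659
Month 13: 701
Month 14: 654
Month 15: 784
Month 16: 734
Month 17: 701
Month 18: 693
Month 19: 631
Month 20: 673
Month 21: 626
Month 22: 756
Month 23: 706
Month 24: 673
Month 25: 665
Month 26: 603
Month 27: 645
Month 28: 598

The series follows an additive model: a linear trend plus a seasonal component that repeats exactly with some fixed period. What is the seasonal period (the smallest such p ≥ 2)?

7

First differences y_{t+1} − y_t: -50, -33, -8, -62, 42, -47, 130, -50, -33, -8, -62, 42, -47, 130, -50, -33, …
The difference pattern repeats every 7 terms and not for any smaller step, so p = 7.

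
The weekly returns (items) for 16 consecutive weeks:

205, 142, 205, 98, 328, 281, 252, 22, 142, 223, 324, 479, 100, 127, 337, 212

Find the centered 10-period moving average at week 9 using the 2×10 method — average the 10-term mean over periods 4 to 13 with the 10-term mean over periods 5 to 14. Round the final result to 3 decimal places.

226.350

Sum over 4–13: 98 + 328 + 281 + 252 + 22 + 142 + 223 + 324 + 479 + 100 = 2249
Sum over 5–14: 328 + 281 + 252 + 22 + 142 + 223 + 324 + 479 + 100 + 127 = 2278
CMA at t=9 = (2249 + 2278) / (2·10) = 4527 / 20 = 226.350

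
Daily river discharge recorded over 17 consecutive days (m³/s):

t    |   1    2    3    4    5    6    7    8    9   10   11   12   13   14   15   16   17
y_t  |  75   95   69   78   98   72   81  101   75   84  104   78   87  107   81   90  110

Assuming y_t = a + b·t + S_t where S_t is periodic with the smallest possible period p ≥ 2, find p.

3

First differences y_{t+1} − y_t: 20, -26, 9, 20, -26, 9, 20, -26, …
The difference pattern repeats every 3 terms and not for any smaller step, so p = 3.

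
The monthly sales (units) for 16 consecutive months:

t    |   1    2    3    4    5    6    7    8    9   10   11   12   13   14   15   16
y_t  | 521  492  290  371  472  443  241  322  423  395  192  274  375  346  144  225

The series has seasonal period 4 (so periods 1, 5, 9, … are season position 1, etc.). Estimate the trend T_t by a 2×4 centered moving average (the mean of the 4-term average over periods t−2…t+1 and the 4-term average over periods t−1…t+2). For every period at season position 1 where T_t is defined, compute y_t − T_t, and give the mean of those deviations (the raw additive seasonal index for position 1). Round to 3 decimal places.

84.083

Season position 1 occurs at t = 5, 9, 13 (where T_t is defined).
t=5: T_5 = 387.87500; y_5 − T_5 = 472 − 387.87500 = 84.12500
t=9: T_9 = 339.12500; y_9 − T_9 = 423 − 339.12500 = 83.87500
t=13: T_13 = 290.75000; y_13 − T_13 = 375 − 290.75000 = 84.25000
Mean deviation: (84.12500 + 83.87500 + 84.25000) / 3 = 84.083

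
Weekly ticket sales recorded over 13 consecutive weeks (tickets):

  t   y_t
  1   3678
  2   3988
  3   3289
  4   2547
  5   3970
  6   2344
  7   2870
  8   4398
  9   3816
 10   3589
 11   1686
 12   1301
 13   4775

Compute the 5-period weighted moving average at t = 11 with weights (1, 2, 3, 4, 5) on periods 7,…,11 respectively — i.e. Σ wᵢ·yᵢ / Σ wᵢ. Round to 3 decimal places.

Weighted sum: 1·2870 + 2·4398 + 3·3816 + 4·3589 + 5·1686 = 2870 + 8796 + 11448 + 14356 + 8430 = 45900
Weight total: 1 + 2 + 3 + 4 + 5 = 15
WMA = 45900 / 15 = 3060.000

3060.000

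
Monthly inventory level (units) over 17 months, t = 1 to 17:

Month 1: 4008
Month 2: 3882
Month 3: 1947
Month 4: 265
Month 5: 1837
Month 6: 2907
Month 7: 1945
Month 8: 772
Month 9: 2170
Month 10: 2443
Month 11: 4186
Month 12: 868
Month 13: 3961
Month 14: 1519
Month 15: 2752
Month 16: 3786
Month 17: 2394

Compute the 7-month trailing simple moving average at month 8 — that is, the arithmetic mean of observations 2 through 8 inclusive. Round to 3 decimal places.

1936.429

Sum of periods 2–8: 3882 + 1947 + 265 + 1837 + 2907 + 1945 + 772 = 13555
Divide by 7: 13555 / 7 = 1936.429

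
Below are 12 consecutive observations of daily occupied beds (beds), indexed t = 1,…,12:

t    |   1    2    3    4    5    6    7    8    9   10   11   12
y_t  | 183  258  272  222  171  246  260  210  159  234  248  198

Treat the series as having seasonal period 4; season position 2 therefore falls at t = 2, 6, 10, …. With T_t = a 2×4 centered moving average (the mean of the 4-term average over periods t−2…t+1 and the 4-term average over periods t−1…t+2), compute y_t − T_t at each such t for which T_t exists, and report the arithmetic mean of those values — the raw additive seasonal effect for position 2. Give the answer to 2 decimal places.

Season position 2 occurs at t = 6, 10 (where T_t is defined).
t=6: T_6 = 223.2500; y_6 − T_6 = 246 − 223.2500 = 22.7500
t=10: T_10 = 211.2500; y_10 − T_10 = 234 − 211.2500 = 22.7500
Mean deviation: (22.7500 + 22.7500) / 2 = 22.75

22.75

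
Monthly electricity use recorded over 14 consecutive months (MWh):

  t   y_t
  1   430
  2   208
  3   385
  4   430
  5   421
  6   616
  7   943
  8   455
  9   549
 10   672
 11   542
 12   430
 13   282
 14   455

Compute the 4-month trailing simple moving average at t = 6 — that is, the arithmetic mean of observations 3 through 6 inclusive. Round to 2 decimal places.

Sum of periods 3–6: 385 + 430 + 421 + 616 = 1852
Divide by 4: 1852 / 4 = 463.00

463.00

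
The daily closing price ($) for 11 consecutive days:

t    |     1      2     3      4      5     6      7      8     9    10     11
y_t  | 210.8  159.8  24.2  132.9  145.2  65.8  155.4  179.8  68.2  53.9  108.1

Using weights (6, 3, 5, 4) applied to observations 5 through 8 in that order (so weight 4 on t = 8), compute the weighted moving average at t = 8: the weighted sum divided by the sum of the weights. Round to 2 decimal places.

142.49

Weighted sum: 6·145.2 + 3·65.8 + 5·155.4 + 4·179.8 = 871.2 + 197.4 + 777.0 + 719.2 = 2564.8
Weight total: 6 + 3 + 5 + 4 = 18
WMA = 2564.8 / 18 = 142.49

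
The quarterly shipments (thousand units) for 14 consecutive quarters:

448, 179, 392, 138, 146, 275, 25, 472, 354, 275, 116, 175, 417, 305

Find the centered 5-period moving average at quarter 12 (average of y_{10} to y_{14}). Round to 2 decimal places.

257.60

Sum of periods 10–14: 275 + 116 + 175 + 417 + 305 = 1288
Divide by 5: 1288 / 5 = 257.60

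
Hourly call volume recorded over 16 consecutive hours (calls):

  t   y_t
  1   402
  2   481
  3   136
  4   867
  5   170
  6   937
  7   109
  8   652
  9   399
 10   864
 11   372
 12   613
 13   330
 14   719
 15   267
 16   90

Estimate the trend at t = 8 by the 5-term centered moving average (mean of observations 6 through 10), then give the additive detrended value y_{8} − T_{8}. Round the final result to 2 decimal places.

59.80

Trend T_8 = (937 + 109 + 652 + 399 + 864) / 5 = 2961/5 = 592.2000
Detrended value: 652 − 592.2000 = 59.80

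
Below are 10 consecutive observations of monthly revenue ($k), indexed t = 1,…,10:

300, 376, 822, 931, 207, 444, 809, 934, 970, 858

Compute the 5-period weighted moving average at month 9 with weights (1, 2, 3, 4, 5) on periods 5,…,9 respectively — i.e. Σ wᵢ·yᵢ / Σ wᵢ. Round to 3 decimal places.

Weighted sum: 1·207 + 2·444 + 3·809 + 4·934 + 5·970 = 207 + 888 + 2427 + 3736 + 4850 = 12108
Weight total: 1 + 2 + 3 + 4 + 5 = 15
WMA = 12108 / 15 = 807.200

807.200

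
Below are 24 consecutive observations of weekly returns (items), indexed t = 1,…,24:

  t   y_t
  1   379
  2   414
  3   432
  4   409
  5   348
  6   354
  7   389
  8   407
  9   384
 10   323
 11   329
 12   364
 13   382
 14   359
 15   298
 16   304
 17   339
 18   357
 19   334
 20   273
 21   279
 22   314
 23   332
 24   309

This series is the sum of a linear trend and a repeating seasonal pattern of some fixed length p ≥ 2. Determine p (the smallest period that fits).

First differences y_{t+1} − y_t: 35, 18, -23, -61, 6, 35, 18, -23, -61, 6, 35, 18, …
The difference pattern repeats every 5 terms and not for any smaller step, so p = 5.

5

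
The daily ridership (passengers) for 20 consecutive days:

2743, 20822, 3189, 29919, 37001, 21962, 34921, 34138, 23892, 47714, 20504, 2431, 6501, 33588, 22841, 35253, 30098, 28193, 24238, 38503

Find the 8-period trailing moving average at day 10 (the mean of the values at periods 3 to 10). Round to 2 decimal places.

Sum of periods 3–10: 3189 + 29919 + 37001 + 21962 + 34921 + 34138 + 23892 + 47714 = 232736
Divide by 8: 232736 / 8 = 29092.00

29092.00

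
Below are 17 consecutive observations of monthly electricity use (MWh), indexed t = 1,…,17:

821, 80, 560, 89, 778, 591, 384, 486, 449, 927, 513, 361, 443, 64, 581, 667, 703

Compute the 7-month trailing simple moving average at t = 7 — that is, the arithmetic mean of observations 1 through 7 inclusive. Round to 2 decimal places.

471.86

Sum of periods 1–7: 821 + 80 + 560 + 89 + 778 + 591 + 384 = 3303
Divide by 7: 3303 / 7 = 471.86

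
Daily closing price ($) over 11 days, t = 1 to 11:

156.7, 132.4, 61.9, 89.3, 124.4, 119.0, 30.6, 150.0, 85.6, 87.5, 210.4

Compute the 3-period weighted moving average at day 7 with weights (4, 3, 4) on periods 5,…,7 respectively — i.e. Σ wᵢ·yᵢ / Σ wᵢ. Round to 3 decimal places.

Weighted sum: 4·124.4 + 3·119.0 + 4·30.6 = 497.6 + 357.0 + 122.4 = 977.0
Weight total: 4 + 3 + 4 = 11
WMA = 977.0 / 11 = 88.818

88.818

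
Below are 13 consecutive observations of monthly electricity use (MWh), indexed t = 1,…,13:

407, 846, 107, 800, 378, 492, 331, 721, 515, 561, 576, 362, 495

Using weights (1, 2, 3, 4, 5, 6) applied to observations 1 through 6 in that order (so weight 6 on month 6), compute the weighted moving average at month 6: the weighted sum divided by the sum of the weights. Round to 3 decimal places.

Weighted sum: 1·407 + 2·846 + 3·107 + 4·800 + 5·378 + 6·492 = 407 + 1692 + 321 + 3200 + 1890 + 2952 = 10462
Weight total: 1 + 2 + 3 + 4 + 5 + 6 = 21
WMA = 10462 / 21 = 498.190

498.190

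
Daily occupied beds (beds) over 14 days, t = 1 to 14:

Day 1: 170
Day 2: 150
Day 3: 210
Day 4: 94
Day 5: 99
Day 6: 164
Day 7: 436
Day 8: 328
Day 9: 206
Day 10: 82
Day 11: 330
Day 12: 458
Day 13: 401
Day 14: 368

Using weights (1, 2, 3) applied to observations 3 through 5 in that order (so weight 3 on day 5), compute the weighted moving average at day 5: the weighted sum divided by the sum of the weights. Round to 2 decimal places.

Weighted sum: 1·210 + 2·94 + 3·99 = 210 + 188 + 297 = 695
Weight total: 1 + 2 + 3 = 6
WMA = 695 / 6 = 115.83

115.83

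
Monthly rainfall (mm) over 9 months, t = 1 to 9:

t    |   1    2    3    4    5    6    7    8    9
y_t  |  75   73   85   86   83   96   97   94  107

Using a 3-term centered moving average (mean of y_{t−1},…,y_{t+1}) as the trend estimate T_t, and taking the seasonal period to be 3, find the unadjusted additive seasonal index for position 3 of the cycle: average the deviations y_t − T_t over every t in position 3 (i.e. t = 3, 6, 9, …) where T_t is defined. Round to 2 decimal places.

Season position 3 occurs at t = 3, 6 (where T_t is defined).
t=3: T_3 = 81.3333; y_3 − T_3 = 85 − 81.3333 = 3.6667
t=6: T_6 = 92.0000; y_6 − T_6 = 96 − 92.0000 = 4.0000
Mean deviation: (3.6667 + 4.0000) / 2 = 3.83

3.83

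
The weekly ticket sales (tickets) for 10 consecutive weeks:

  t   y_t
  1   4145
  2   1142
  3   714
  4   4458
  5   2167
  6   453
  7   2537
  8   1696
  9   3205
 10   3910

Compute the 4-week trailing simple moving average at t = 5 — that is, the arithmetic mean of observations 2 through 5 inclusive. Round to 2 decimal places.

Sum of periods 2–5: 1142 + 714 + 4458 + 2167 = 8481
Divide by 4: 8481 / 4 = 2120.25

2120.25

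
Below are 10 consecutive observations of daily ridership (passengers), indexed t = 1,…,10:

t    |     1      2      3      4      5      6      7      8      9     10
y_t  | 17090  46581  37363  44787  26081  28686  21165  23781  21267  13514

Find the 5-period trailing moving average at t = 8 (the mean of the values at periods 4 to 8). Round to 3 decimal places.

Sum of periods 4–8: 44787 + 26081 + 28686 + 21165 + 23781 = 144500
Divide by 5: 144500 / 5 = 28900.000

28900.000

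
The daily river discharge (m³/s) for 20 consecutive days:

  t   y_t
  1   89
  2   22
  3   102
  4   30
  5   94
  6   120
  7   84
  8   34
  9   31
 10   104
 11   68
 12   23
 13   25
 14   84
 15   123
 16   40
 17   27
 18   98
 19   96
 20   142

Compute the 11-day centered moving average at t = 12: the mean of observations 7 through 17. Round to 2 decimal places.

58.45

Sum of periods 7–17: 84 + 34 + 31 + 104 + 68 + 23 + 25 + 84 + 123 + 40 + 27 = 643
Divide by 11: 643 / 11 = 58.45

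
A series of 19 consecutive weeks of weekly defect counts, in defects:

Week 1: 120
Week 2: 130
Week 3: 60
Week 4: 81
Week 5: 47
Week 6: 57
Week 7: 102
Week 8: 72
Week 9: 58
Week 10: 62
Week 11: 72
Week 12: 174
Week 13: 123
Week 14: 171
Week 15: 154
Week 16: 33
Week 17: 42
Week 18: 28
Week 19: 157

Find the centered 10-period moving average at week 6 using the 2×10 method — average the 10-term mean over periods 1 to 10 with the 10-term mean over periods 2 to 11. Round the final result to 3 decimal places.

76.500

Sum over 1–10: 120 + 130 + 60 + 81 + 47 + 57 + 102 + 72 + 58 + 62 = 789
Sum over 2–11: 130 + 60 + 81 + 47 + 57 + 102 + 72 + 58 + 62 + 72 = 741
CMA at t=6 = (789 + 741) / (2·10) = 1530 / 20 = 76.500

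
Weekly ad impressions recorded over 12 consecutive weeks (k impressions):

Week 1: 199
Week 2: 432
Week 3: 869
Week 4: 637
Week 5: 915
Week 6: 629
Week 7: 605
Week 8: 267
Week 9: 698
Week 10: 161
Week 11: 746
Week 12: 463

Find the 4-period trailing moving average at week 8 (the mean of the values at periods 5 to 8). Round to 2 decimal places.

Sum of periods 5–8: 915 + 629 + 605 + 267 = 2416
Divide by 4: 2416 / 4 = 604.00

604.00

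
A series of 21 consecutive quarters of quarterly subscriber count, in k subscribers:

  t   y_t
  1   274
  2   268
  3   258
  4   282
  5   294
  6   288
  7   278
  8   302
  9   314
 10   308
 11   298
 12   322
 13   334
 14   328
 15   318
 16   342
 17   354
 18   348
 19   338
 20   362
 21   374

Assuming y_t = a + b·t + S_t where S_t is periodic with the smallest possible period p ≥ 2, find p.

First differences y_{t+1} − y_t: -6, -10, 24, 12, -6, -10, 24, 12, -6, -10, …
The difference pattern repeats every 4 terms and not for any smaller step, so p = 4.

4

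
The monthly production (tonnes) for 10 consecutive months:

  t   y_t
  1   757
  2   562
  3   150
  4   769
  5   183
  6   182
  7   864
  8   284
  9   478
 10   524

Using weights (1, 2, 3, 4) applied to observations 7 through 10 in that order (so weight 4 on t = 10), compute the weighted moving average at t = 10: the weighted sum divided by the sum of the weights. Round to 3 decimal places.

Weighted sum: 1·864 + 2·284 + 3·478 + 4·524 = 864 + 568 + 1434 + 2096 = 4962
Weight total: 1 + 2 + 3 + 4 = 10
WMA = 4962 / 10 = 496.200

496.200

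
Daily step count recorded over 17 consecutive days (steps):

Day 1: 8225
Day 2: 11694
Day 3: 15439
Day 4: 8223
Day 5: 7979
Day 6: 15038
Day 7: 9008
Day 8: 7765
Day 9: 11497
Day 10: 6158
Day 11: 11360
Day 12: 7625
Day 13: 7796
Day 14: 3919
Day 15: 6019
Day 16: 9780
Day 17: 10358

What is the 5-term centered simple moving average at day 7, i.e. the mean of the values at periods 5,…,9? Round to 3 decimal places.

Sum of periods 5–9: 7979 + 15038 + 9008 + 7765 + 11497 = 51287
Divide by 5: 51287 / 5 = 10257.400

10257.400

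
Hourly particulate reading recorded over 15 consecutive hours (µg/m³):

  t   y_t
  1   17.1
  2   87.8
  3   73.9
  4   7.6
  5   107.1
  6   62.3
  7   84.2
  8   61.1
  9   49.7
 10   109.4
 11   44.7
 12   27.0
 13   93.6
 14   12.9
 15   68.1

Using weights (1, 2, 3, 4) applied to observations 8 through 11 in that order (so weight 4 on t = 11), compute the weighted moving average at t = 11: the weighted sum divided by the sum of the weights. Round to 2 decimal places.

66.75

Weighted sum: 1·61.1 + 2·49.7 + 3·109.4 + 4·44.7 = 61.1 + 99.4 + 328.2 + 178.8 = 667.5
Weight total: 1 + 2 + 3 + 4 = 10
WMA = 667.5 / 10 = 66.75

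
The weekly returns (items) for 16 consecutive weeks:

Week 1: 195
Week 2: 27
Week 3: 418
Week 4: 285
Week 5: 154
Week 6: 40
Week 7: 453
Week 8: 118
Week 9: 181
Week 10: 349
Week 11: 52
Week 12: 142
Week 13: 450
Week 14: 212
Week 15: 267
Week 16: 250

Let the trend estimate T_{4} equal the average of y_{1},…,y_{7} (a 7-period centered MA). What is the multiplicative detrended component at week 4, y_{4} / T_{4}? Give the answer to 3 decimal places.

1.269

Trend T_4 = (195 + 27 + 418 + 285 + 154 + 40 + 453) / 7 = 1572/7 = 224.57143
Ratio to trend: 285 / 224.57143 = 1.269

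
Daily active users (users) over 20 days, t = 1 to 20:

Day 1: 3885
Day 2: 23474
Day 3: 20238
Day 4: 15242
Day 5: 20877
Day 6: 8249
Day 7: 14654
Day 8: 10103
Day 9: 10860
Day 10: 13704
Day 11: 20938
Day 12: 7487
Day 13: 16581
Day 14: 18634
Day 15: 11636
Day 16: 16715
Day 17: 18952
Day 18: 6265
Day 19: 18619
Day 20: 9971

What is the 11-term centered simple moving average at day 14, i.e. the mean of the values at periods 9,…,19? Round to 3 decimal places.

14581.000

Sum of periods 9–19: 10860 + 13704 + 20938 + 7487 + 16581 + 18634 + 11636 + 16715 + 18952 + 6265 + 18619 = 160391
Divide by 11: 160391 / 11 = 14581.000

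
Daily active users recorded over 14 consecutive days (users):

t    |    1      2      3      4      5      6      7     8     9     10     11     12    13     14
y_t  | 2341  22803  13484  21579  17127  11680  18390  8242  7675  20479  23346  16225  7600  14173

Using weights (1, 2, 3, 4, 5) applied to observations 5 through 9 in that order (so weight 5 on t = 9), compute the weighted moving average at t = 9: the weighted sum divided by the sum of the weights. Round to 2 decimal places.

Weighted sum: 1·17127 + 2·11680 + 3·18390 + 4·8242 + 5·7675 = 17127 + 23360 + 55170 + 32968 + 38375 = 167000
Weight total: 1 + 2 + 3 + 4 + 5 = 15
WMA = 167000 / 15 = 11133.33

11133.33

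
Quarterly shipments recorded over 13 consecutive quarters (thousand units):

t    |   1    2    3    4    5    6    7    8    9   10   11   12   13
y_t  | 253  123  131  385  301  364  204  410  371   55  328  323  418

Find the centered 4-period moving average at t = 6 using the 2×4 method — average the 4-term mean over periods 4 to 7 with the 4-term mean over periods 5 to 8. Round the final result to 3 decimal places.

Sum over 4–7: 385 + 301 + 364 + 204 = 1254
Sum over 5–8: 301 + 364 + 204 + 410 = 1279
CMA at t=6 = (1254 + 1279) / (2·4) = 2533 / 8 = 316.625

316.625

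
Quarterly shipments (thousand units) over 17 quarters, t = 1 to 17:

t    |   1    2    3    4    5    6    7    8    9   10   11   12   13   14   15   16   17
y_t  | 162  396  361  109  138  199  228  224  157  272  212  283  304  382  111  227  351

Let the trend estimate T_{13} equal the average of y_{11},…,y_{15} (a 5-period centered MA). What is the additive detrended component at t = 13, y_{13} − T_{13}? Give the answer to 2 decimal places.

Trend T_13 = (212 + 283 + 304 + 382 + 111) / 5 = 1292/5 = 258.4000
Detrended value: 304 − 258.4000 = 45.60

45.60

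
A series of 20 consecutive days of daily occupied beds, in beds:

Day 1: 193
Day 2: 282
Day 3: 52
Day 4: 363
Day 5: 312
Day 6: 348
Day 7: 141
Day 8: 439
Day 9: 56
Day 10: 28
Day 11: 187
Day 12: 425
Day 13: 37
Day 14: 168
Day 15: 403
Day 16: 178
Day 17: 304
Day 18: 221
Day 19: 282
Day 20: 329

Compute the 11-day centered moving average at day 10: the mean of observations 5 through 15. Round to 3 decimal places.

231.273

Sum of periods 5–15: 312 + 348 + 141 + 439 + 56 + 28 + 187 + 425 + 37 + 168 + 403 = 2544
Divide by 11: 2544 / 11 = 231.273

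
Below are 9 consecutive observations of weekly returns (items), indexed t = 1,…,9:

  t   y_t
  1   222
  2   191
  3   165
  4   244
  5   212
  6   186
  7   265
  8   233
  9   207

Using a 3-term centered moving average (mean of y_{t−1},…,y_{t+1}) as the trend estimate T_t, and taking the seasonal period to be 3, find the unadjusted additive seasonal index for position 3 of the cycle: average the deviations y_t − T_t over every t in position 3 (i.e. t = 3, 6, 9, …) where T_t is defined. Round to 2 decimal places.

Season position 3 occurs at t = 3, 6 (where T_t is defined).
t=3: T_3 = 200.0000; y_3 − T_3 = 165 − 200.0000 = -35.0000
t=6: T_6 = 221.0000; y_6 − T_6 = 186 − 221.0000 = -35.0000
Mean deviation: (-35.0000 + -35.0000) / 2 = -35.00

-35.00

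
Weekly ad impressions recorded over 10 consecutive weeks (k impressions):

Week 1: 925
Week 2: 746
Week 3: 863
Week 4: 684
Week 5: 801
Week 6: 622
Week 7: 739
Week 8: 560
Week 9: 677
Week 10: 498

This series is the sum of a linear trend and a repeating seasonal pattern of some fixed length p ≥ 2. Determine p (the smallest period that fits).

First differences y_{t+1} − y_t: -179, 117, -179, 117, -179, 117, …
The difference pattern repeats every 2 terms and not for any smaller step, so p = 2.

2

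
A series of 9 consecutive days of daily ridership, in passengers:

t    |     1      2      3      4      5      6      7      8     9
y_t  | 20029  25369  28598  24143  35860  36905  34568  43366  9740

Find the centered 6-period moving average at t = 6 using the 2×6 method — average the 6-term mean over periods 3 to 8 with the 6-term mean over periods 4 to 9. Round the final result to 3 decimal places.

Sum over 3–8: 28598 + 24143 + 35860 + 36905 + 34568 + 43366 = 203440
Sum over 4–9: 24143 + 35860 + 36905 + 34568 + 43366 + 9740 = 184582
CMA at t=6 = (203440 + 184582) / (2·6) = 388022 / 12 = 32335.167

32335.167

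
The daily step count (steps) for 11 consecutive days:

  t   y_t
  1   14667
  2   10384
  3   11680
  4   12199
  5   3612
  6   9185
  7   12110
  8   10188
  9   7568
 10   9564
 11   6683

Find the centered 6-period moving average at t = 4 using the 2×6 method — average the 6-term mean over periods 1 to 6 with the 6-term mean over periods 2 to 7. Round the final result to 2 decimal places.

Sum over 1–6: 14667 + 10384 + 11680 + 12199 + 3612 + 9185 = 61727
Sum over 2–7: 10384 + 11680 + 12199 + 3612 + 9185 + 12110 = 59170
CMA at t=4 = (61727 + 59170) / (2·6) = 120897 / 12 = 10074.75

10074.75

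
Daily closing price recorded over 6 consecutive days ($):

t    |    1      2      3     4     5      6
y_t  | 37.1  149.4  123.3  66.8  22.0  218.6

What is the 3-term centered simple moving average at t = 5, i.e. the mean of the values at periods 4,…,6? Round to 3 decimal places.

Sum of periods 4–6: 66.8 + 22.0 + 218.6 = 307.4
Divide by 3: 307.4 / 3 = 102.467

102.467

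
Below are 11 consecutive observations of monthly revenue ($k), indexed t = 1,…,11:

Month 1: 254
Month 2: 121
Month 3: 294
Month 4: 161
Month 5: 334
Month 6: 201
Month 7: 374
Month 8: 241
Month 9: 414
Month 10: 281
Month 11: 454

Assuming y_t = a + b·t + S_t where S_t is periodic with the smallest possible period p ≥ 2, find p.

First differences y_{t+1} − y_t: -133, 173, -133, 173, -133, 173, …
The difference pattern repeats every 2 terms and not for any smaller step, so p = 2.

2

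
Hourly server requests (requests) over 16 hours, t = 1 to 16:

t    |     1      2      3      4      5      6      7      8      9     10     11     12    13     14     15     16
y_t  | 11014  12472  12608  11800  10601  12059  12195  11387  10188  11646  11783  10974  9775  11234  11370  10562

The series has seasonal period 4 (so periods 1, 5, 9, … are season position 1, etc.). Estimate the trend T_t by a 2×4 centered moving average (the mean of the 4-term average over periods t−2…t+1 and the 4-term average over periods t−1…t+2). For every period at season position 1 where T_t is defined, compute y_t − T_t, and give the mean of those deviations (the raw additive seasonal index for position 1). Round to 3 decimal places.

Season position 1 occurs at t = 5, 9, 13 (where T_t is defined).
t=5: T_5 = 11715.37500; y_5 − T_5 = 10601 − 11715.37500 = -1114.37500
t=9: T_9 = 11302.50000; y_9 − T_9 = 10188 − 11302.50000 = -1114.50000
t=13: T_13 = 10889.87500; y_13 − T_13 = 9775 − 10889.87500 = -1114.87500
Mean deviation: (-1114.37500 + -1114.50000 + -1114.87500) / 3 = -1114.583

-1114.583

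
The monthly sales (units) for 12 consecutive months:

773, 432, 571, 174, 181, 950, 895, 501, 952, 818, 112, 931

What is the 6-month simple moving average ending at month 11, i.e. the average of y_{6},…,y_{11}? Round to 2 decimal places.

704.67

Sum of periods 6–11: 950 + 895 + 501 + 952 + 818 + 112 = 4228
Divide by 6: 4228 / 6 = 704.67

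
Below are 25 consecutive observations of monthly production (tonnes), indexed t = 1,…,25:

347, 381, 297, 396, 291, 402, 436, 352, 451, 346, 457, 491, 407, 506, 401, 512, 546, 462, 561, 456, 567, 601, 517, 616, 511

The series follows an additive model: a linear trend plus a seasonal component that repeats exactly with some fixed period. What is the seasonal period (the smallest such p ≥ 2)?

First differences y_{t+1} − y_t: 34, -84, 99, -105, 111, 34, -84, 99, -105, 111, 34, -84, …
The difference pattern repeats every 5 terms and not for any smaller step, so p = 5.

5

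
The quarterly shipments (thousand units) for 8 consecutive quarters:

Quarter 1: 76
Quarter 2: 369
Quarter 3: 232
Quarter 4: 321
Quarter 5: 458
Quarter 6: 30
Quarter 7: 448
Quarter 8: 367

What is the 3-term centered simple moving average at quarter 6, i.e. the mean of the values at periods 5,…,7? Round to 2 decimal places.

Sum of periods 5–7: 458 + 30 + 448 = 936
Divide by 3: 936 / 3 = 312.00

312.00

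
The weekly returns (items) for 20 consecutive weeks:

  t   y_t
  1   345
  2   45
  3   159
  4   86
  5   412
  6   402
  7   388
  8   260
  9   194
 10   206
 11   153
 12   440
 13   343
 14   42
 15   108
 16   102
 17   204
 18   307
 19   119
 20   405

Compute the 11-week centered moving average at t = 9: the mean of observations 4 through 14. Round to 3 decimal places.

Sum of periods 4–14: 86 + 412 + 402 + 388 + 260 + 194 + 206 + 153 + 440 + 343 + 42 = 2926
Divide by 11: 2926 / 11 = 266.000

266.000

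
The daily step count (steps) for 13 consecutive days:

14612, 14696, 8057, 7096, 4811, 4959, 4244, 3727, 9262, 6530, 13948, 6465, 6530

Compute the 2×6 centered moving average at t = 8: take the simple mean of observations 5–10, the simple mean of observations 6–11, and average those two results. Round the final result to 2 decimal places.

Sum over 5–10: 4811 + 4959 + 4244 + 3727 + 9262 + 6530 = 33533
Sum over 6–11: 4959 + 4244 + 3727 + 9262 + 6530 + 13948 = 42670
CMA at t=8 = (33533 + 42670) / (2·6) = 76203 / 12 = 6350.25

6350.25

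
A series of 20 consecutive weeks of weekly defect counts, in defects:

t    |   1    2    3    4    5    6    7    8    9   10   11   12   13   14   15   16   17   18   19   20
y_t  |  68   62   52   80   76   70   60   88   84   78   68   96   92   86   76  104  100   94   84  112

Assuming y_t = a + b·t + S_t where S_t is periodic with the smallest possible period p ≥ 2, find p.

First differences y_{t+1} − y_t: -6, -10, 28, -4, -6, -10, 28, -4, -6, -10, …
The difference pattern repeats every 4 terms and not for any smaller step, so p = 4.

4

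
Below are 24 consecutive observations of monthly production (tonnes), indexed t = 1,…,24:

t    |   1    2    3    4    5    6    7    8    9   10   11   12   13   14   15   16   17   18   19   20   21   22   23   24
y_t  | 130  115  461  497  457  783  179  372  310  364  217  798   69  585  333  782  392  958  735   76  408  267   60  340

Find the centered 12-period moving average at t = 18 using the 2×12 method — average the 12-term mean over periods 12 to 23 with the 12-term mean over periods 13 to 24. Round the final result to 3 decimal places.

436.167

Sum over 12–23: 798 + 69 + 585 + 333 + 782 + 392 + 958 + 735 + 76 + 408 + 267 + 60 = 5463
Sum over 13–24: 69 + 585 + 333 + 782 + 392 + 958 + 735 + 76 + 408 + 267 + 60 + 340 = 5005
CMA at t=18 = (5463 + 5005) / (2·12) = 10468 / 24 = 436.167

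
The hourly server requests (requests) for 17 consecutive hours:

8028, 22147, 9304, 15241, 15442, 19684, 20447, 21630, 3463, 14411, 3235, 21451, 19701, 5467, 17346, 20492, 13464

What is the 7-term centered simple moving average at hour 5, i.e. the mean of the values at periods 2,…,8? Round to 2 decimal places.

Sum of periods 2–8: 22147 + 9304 + 15241 + 15442 + 19684 + 20447 + 21630 = 123895
Divide by 7: 123895 / 7 = 17699.29

17699.29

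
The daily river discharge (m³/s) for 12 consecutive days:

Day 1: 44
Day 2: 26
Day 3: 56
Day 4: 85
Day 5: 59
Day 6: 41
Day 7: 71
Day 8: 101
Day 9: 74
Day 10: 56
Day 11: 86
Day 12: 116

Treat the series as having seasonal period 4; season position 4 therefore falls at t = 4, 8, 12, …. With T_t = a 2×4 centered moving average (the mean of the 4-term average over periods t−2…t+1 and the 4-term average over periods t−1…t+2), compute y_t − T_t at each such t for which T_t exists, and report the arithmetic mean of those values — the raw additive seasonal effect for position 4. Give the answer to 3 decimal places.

Season position 4 occurs at t = 4, 8 (where T_t is defined).
t=4: T_4 = 58.37500; y_4 − T_4 = 85 − 58.37500 = 26.62500
t=8: T_8 = 73.62500; y_8 − T_8 = 101 − 73.62500 = 27.37500
Mean deviation: (26.62500 + 27.37500) / 2 = 27.000

27.000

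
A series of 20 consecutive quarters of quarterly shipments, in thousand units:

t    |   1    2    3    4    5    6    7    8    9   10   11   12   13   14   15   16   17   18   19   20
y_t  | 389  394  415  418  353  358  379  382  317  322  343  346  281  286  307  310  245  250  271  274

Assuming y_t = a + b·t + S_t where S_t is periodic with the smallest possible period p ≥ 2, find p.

4

First differences y_{t+1} − y_t: 5, 21, 3, -65, 5, 21, 3, -65, 5, 21, …
The difference pattern repeats every 4 terms and not for any smaller step, so p = 4.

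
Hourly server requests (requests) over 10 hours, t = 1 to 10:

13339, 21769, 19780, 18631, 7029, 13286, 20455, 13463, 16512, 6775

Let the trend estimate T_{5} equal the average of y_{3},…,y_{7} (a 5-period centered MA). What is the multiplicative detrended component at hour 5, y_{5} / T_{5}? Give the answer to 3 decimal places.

0.444

Trend T_5 = (19780 + 18631 + 7029 + 13286 + 20455) / 5 = 79181/5 = 15836.20000
Ratio to trend: 7029 / 15836.20000 = 0.444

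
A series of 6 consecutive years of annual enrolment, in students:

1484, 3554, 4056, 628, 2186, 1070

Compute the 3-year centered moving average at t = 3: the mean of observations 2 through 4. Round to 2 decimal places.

2746.00

Sum of periods 2–4: 3554 + 4056 + 628 = 8238
Divide by 3: 8238 / 3 = 2746.00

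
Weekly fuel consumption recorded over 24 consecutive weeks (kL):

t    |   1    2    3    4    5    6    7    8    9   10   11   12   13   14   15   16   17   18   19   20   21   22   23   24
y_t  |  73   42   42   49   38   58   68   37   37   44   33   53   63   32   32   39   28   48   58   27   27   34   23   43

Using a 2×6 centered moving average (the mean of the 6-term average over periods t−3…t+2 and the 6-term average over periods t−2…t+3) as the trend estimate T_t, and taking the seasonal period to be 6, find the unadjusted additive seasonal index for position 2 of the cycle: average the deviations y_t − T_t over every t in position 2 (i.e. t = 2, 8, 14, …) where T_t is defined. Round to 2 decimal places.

-9.58

Season position 2 occurs at t = 8, 14, 20 (where T_t is defined).
t=8: T_8 = 46.5833; y_8 − T_8 = 37 − 46.5833 = -9.5833
t=14: T_14 = 41.5833; y_14 − T_14 = 32 − 41.5833 = -9.5833
t=20: T_20 = 36.5833; y_20 − T_20 = 27 − 36.5833 = -9.5833
Mean deviation: (-9.5833 + -9.5833 + -9.5833) / 3 = -9.58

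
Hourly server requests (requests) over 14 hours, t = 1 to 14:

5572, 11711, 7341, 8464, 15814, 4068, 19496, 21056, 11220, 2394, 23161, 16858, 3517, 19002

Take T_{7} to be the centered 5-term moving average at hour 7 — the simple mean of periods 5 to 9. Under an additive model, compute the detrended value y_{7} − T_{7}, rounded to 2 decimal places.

Trend T_7 = (15814 + 4068 + 19496 + 21056 + 11220) / 5 = 71654/5 = 14330.8000
Detrended value: 19496 − 14330.8000 = 5165.20

5165.20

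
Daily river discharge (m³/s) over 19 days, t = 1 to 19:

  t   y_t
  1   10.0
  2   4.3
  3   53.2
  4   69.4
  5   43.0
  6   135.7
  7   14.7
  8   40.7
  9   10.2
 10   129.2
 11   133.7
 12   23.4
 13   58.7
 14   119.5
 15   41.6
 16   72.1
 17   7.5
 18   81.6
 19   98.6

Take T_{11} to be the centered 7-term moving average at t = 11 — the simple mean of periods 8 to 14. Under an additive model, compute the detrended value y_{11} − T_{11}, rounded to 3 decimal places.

60.071

Trend T_11 = (40.7 + 10.2 + 129.2 + 133.7 + 23.4 + 58.7 + 119.5) / 7 = 515.4/7 = 73.62857
Detrended value: 133.7 − 73.62857 = 60.071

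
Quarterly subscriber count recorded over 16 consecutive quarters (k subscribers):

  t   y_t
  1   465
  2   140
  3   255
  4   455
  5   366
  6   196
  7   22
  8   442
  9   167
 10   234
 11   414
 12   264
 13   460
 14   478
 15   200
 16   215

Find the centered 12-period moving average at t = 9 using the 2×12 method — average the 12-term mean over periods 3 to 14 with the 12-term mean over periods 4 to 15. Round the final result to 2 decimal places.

310.46

Sum over 3–14: 255 + 455 + 366 + 196 + 22 + 442 + 167 + 234 + 414 + 264 + 460 + 478 = 3753
Sum over 4–15: 455 + 366 + 196 + 22 + 442 + 167 + 234 + 414 + 264 + 460 + 478 + 200 = 3698
CMA at t=9 = (3753 + 3698) / (2·12) = 7451 / 24 = 310.46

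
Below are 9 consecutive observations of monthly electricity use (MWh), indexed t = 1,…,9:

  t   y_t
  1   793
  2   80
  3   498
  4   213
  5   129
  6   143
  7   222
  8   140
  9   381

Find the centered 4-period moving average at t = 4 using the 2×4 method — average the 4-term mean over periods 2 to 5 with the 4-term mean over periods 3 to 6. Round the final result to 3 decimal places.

237.875

Sum over 2–5: 80 + 498 + 213 + 129 = 920
Sum over 3–6: 498 + 213 + 129 + 143 = 983
CMA at t=4 = (920 + 983) / (2·4) = 1903 / 8 = 237.875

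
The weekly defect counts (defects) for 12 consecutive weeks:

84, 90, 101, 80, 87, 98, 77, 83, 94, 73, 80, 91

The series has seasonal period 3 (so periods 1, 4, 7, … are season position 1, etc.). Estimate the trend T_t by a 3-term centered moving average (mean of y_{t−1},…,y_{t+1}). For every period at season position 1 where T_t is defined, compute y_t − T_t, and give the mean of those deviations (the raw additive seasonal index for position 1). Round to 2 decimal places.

-9.22

Season position 1 occurs at t = 4, 7, 10 (where T_t is defined).
t=4: T_4 = 89.3333; y_4 − T_4 = 80 − 89.3333 = -9.3333
t=7: T_7 = 86.0000; y_7 − T_7 = 77 − 86.0000 = -9.0000
t=10: T_10 = 82.3333; y_10 − T_10 = 73 − 82.3333 = -9.3333
Mean deviation: (-9.3333 + -9.0000 + -9.3333) / 3 = -9.22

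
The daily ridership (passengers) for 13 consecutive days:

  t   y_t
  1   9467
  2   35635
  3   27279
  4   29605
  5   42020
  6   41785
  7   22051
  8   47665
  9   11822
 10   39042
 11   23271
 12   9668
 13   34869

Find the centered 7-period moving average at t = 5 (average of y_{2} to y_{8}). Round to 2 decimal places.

35148.57

Sum of periods 2–8: 35635 + 27279 + 29605 + 42020 + 41785 + 22051 + 47665 = 246040
Divide by 7: 246040 / 7 = 35148.57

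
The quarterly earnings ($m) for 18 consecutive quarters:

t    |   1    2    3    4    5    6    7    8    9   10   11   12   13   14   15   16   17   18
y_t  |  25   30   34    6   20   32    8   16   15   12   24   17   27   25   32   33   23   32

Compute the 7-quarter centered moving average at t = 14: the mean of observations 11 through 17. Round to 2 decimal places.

Sum of periods 11–17: 24 + 17 + 27 + 25 + 32 + 33 + 23 = 181
Divide by 7: 181 / 7 = 25.86

25.86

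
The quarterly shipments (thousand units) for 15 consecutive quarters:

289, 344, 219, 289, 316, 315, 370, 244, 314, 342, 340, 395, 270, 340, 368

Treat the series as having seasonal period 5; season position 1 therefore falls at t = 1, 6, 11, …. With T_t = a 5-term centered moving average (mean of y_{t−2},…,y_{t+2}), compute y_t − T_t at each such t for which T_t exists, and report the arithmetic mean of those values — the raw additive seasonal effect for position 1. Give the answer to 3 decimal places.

8.000

Season position 1 occurs at t = 6, 11 (where T_t is defined).
t=6: T_6 = 306.80000; y_6 − T_6 = 315 − 306.80000 = 8.20000
t=11: T_11 = 332.20000; y_11 − T_11 = 340 − 332.20000 = 7.80000
Mean deviation: (8.20000 + 7.80000) / 2 = 8.000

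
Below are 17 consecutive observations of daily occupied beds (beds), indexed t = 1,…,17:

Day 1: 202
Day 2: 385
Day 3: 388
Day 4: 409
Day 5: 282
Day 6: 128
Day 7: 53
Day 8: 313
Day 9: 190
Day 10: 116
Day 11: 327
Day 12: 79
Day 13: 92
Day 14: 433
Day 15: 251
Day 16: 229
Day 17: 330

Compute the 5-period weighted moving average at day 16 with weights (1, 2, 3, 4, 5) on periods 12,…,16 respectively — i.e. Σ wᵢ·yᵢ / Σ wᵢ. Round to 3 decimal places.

247.400

Weighted sum: 1·79 + 2·92 + 3·433 + 4·251 + 5·229 = 79 + 184 + 1299 + 1004 + 1145 = 3711
Weight total: 1 + 2 + 3 + 4 + 5 = 15
WMA = 3711 / 15 = 247.400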